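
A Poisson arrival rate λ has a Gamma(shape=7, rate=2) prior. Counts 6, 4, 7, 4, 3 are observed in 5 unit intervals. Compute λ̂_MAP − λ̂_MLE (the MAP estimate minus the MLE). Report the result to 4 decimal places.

MAP − MLE = -0.5143

Σxᵢ = 24. Posterior is Gamma(31, 7); MAP = (31−1)/7 = 30/7 ≈ 4.28571.
MLE = x̄ = 24/5 ≈ 4.80000.
Difference = 30/7 − 24/5 = -18/35 ≈ -0.5143.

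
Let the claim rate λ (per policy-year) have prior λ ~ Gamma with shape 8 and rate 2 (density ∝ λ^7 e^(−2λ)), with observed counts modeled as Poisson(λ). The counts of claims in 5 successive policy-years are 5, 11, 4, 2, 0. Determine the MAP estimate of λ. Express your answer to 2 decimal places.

λ̂_MAP = 4.14

Σxᵢ = 5+11+4+2+0 = 22, with n = 5.
Posterior ∝ λ^7e^(−2λ) · λ^22e^(−5λ) = λ^29e^(−7λ), i.e. Gamma(shape=30, rate=7).
The mode of a Gamma(a, b) with a ≥ 1 (shape–rate) is (a−1)/b = 29/7 ≈ 4.14.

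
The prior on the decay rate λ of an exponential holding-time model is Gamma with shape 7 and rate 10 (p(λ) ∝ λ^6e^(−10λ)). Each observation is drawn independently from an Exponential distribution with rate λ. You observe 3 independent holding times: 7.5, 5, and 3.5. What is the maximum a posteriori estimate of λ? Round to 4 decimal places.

λ̂_MAP = 0.3462

The Exponential(rate=λ) likelihood is ∝ λ^n e^(−λΣtᵢ). Here n = 3 and Σtᵢ = 7.5 + 5 + 3.5 = 16.
Posterior ∝ λ^6e^(−10λ) · λ^3e^(−16λ) = λ^9e^(−26λ), i.e. Gamma(10, 26).
Mode = (a−1)/b = 9/26 ≈ 0.3462.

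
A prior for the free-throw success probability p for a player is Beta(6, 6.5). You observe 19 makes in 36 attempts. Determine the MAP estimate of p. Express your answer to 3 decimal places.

Prior: Beta(6, 6.5).
Data: 19 successes in 36 trials. The binomial likelihood contributes p^19(1−p)^17, so the posterior is Beta(6+19, 6.5+17) = Beta(25, 23.5).
For Beta(a, b) with a, b > 1 the mode is (a−1)/(a+b−2) = 24/46.5 ≈ 0.516.

p̂_MAP = 0.516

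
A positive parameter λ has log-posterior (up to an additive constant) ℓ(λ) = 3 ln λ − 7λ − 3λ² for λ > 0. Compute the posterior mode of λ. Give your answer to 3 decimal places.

ℓ'(λ) = 3/λ − 7 − 6λ. Setting this to zero and multiplying by λ: 6λ² + 7λ − 3 = 0.
λ = (−7 + √(7² + 4·6·3)) / (2·6) = (−7 + √121) / 12 = (−7 + 11)/12 = 1/3.
ℓ''(λ) = −3/λ² − 6 < 0, confirming a maximum.

λ̂_MAP = 0.333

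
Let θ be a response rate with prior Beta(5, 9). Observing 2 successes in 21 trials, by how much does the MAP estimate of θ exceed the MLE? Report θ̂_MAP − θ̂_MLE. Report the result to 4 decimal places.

Posterior is Beta(7, 28); MAP = (7−1)/(35−2) = 6/33 ≈ 0.18182.
MLE ignores the prior: θ̂_MLE = k/n = 2/21 ≈ 0.09524.
Difference = 6/33 − 2/21 = 20/231 ≈ 0.0866.

MAP − MLE = 0.0866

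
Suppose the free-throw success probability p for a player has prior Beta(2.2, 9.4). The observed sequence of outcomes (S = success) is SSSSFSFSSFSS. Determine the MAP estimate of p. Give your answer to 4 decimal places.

p̂_MAP = 0.4722

Prior: Beta(2.2, 9.4).
Data: 9 successes in 12 trials (from the sequence). The binomial likelihood contributes p^9(1−p)^3, so the posterior is Beta(2.2+9, 9.4+3) = Beta(11.2, 12.4).
For Beta(a, b) with a, b > 1 the mode is (a−1)/(a+b−2) = 10.2/21.6 ≈ 0.4722.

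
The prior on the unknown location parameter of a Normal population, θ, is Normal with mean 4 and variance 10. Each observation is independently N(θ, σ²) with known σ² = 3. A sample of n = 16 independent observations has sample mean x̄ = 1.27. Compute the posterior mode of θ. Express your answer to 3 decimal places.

θ̂_MAP = 1.320

n = 16, x̄ = 1.27.
For a Normal prior and Normal likelihood with known variance, the posterior is Normal; its mode equals its mean, the precision-weighted average.
Prior precision 1/σ₀² = 1/10 = 0.1; data precision n/σ² = 16/3.
θ̂ = (0.1·4 + (16/3)·1.27) / (0.1 + 16/3) = (538/75)/(163/30) = 1076/815 ≈ 1.320.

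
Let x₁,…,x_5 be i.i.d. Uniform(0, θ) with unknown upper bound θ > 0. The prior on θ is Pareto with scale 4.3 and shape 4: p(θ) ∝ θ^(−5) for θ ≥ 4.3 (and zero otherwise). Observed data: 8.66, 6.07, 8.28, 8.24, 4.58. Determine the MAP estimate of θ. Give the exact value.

The Uniform(0, θ) likelihood is θ^(−n) for θ ≥ max(xᵢ), zero otherwise. Here max(xᵢ) = 8.66.
Posterior ∝ θ^(−5) · θ^(−5) = θ^(−10) on θ ≥ max(4.3, 8.66) = 8.66.
This density is strictly decreasing in θ, so the posterior mode lies at the lower boundary of the support.

θ̂_MAP = 8.66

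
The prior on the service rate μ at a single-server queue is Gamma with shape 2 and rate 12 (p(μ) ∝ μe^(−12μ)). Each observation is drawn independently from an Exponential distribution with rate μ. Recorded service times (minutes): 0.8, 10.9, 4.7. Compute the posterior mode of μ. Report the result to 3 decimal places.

The Exponential(rate=μ) likelihood is ∝ μ^n e^(−μΣtᵢ). Here n = 3 and Σtᵢ = 0.8 + 10.9 + 4.7 = 16.4.
Posterior ∝ μe^(−12μ) · μ^3e^(−16.4μ) = μ^4e^(−28.4μ), i.e. Gamma(5, 28.4).
Mode = (a−1)/b = 4/28.4 ≈ 0.141.

μ̂_MAP = 0.141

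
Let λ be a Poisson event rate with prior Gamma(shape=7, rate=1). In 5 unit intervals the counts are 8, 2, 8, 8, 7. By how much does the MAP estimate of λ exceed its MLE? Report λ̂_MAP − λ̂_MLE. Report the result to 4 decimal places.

Σxᵢ = 33. Posterior is Gamma(40, 6); MAP = (40−1)/6 = 39/6 ≈ 6.50000.
MLE = x̄ = 33/5 ≈ 6.60000.
Difference = 39/6 − 33/5 = -1/10 ≈ -0.1000.

MAP − MLE = -0.1000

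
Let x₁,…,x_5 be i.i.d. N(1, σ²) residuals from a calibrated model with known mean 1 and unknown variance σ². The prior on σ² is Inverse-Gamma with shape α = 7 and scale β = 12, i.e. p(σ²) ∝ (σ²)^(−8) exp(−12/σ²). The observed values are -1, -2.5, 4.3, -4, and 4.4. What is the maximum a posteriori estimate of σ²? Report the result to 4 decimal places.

σ̂²_MAP = 4.1762

Sum of squared deviations about the known mean: SS = (-1−1)² + (-2.5−1)² + (4.3−1)² + (-4−1)² + (4.4−1)² = 63.7.
The Normal likelihood contributes (σ²)^(−n/2) exp(−SS/(2σ²)), so the posterior is Inverse-Gamma(α + n/2, β + SS/2) = Inverse-Gamma(9.5, 43.85).
The mode of Inverse-Gamma(a, b) is b/(a+1) = 43.85/10.5 ≈ 4.1762.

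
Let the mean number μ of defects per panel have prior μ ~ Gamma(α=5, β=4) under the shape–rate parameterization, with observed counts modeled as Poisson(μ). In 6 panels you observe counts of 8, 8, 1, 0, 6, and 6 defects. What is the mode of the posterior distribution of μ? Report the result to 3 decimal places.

Σxᵢ = 8+8+1+0+6+6 = 29, with n = 6.
Posterior ∝ μ^4e^(−4μ) · μ^29e^(−6μ) = μ^33e^(−10μ), i.e. Gamma(shape=34, rate=10).
The mode of a Gamma(a, b) with a ≥ 1 (shape–rate) is (a−1)/b = 33/10 ≈ 3.300.

μ̂_MAP = 3.300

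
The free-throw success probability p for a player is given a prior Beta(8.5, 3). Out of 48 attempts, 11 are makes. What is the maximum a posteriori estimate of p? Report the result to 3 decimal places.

p̂_MAP = 0.322

Prior: Beta(8.5, 3).
Data: 11 successes in 48 trials. The binomial likelihood contributes p^11(1−p)^37, so the posterior is Beta(8.5+11, 3+37) = Beta(19.5, 40).
For Beta(a, b) with a, b > 1 the mode is (a−1)/(a+b−2) = 18.5/57.5 ≈ 0.322.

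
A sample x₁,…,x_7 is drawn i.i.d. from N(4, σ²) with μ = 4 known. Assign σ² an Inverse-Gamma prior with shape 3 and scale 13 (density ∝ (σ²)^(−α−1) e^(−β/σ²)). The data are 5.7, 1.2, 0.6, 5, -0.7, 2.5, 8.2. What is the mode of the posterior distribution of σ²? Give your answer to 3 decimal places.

Sum of squared deviations about the known mean: SS = (5.7−4)² + (1.2−4)² + (0.6−4)² + (5−4)² + (-0.7−4)² + (2.5−4)² + (8.2−4)² = 65.27.
The Normal likelihood contributes (σ²)^(−n/2) exp(−SS/(2σ²)), so the posterior is Inverse-Gamma(α + n/2, β + SS/2) = Inverse-Gamma(6.5, 45.635).
The mode of Inverse-Gamma(a, b) is b/(a+1) = 45.635/7.5 ≈ 6.085.

σ̂²_MAP = 6.085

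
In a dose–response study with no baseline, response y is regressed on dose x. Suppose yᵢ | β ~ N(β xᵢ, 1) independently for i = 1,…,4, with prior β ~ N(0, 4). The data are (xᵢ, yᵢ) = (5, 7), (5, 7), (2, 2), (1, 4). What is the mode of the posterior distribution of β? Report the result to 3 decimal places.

β̂_MAP = 1.412

log p(β | y) = −Σ(yᵢ − βxᵢ)²/(2·1) − β²/(2·4) + const.
Setting the derivative to zero: Σxᵢ(yᵢ − βxᵢ)/1 − β/4 = 0, so β = Σxᵢyᵢ / (Σxᵢ² + σ²/τ²).
Σxᵢyᵢ = 5·7 + 5·7 + 2·2 + 1·4 = 78; Σxᵢ² = 55; σ²/τ² = 0.25.
β̂_MAP = 78 / (55 + 0.25) = 78/55.25 ≈ 1.412.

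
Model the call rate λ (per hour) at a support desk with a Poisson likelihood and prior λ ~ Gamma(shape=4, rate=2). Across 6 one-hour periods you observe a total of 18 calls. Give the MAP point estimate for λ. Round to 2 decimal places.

Σxᵢ = 18, n = 6.
Posterior ∝ λ^3e^(−2λ) · λ^18e^(−6λ) = λ^21e^(−8λ), i.e. Gamma(shape=22, rate=8).
The mode of a Gamma(a, b) with a ≥ 1 (shape–rate) is (a−1)/b = 21/8 ≈ 2.63.

λ̂_MAP = 2.63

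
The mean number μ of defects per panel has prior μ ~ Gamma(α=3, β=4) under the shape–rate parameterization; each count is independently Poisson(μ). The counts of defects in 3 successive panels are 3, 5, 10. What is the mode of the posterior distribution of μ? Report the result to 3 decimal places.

Σxᵢ = 3+5+10 = 18, with n = 3.
Posterior ∝ μ^2e^(−4μ) · μ^18e^(−3μ) = μ^20e^(−7μ), i.e. Gamma(shape=21, rate=7).
The mode of a Gamma(a, b) with a ≥ 1 (shape–rate) is (a−1)/b = 20/7 ≈ 2.857.

μ̂_MAP = 2.857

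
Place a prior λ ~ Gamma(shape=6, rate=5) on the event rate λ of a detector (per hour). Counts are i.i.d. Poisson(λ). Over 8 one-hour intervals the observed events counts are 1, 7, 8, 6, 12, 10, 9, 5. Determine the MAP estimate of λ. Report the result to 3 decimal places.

λ̂_MAP = 4.846

Σxᵢ = 1+7+8+6+12+10+9+5 = 58, with n = 8.
Posterior ∝ λ^5e^(−5λ) · λ^58e^(−8λ) = λ^63e^(−13λ), i.e. Gamma(shape=64, rate=13).
The mode of a Gamma(a, b) with a ≥ 1 (shape–rate) is (a−1)/b = 63/13 ≈ 4.846.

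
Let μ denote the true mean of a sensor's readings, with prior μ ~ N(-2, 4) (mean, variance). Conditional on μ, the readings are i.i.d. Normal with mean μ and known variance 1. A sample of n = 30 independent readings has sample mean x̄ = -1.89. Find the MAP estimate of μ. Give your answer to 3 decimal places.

μ̂_MAP = -1.891

n = 30, x̄ = -1.89.
For a Normal prior and Normal likelihood with known variance, the posterior is Normal; its mode equals its mean, the precision-weighted average.
Prior precision 1/σ₀² = 1/4 = 0.25; data precision n/σ² = 30/1 = 30.
μ̂ = (0.25·(-2) + 30·(-1.89)) / (0.25 + 30) = (-57.2)/30.25 = -104/55 ≈ -1.891.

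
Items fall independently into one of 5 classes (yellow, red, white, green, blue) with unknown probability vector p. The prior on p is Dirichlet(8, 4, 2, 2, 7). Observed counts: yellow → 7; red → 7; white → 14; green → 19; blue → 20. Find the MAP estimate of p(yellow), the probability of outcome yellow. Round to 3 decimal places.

The posterior is Dirichlet(αᵢ + nᵢ) = Dirichlet(15, 11, 16, 21, 27).
For a Dirichlet(a₁,…,a_K) with all aᵢ > 1, the mode has j-th component (aⱼ − 1)/(Σaᵢ − K).
Here Σaᵢ = 90 and K = 5, so p(yellow) = (15 − 1)/(90 − 5) = 14/85 ≈ 0.165.

MAP estimate of p(yellow) = 0.165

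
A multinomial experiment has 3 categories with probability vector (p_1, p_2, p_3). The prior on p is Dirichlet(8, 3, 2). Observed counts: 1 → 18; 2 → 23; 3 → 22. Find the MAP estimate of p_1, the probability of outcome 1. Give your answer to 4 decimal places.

The posterior is Dirichlet(αᵢ + nᵢ) = Dirichlet(26, 26, 24).
For a Dirichlet(a₁,…,a_K) with all aᵢ > 1, the mode has j-th component (aⱼ − 1)/(Σaᵢ − K).
Here Σaᵢ = 76 and K = 3, so p_1 = (26 − 1)/(76 − 3) = 25/73 ≈ 0.3425.

MAP estimate: 0.3425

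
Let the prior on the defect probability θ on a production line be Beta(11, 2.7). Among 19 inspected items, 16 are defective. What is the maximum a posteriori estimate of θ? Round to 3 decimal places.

θ̂_MAP = 0.847

Prior: Beta(11, 2.7).
Data: 16 successes in 19 trials. The binomial likelihood contributes θ^16(1−θ)^3, so the posterior is Beta(11+16, 2.7+3) = Beta(27, 5.7).
For Beta(a, b) with a, b > 1 the mode is (a−1)/(a+b−2) = 26/30.7 ≈ 0.847.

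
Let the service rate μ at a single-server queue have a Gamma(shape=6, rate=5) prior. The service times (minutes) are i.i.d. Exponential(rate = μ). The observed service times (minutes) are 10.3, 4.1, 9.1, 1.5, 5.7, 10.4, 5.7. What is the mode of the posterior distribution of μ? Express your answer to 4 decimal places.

μ̂_MAP = 0.2317

The Exponential(rate=μ) likelihood is ∝ μ^n e^(−μΣtᵢ). Here n = 7 and Σtᵢ = 10.3 + 4.1 + 9.1 + 1.5 + 5.7 + 10.4 + 5.7 = 46.8.
Posterior ∝ μ^5e^(−5μ) · μ^7e^(−46.8μ) = μ^12e^(−51.8μ), i.e. Gamma(13, 51.8).
Mode = (a−1)/b = 12/51.8 ≈ 0.2317.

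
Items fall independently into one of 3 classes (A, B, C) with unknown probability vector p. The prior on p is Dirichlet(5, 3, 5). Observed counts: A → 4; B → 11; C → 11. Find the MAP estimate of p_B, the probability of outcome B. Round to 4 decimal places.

The posterior is Dirichlet(αᵢ + nᵢ) = Dirichlet(9, 14, 16).
For a Dirichlet(a₁,…,a_K) with all aᵢ > 1, the mode has j-th component (aⱼ − 1)/(Σaᵢ − K).
Here Σaᵢ = 39 and K = 3, so p_B = (14 − 1)/(39 − 3) = 13/36 ≈ 0.3611.

MAP estimate of p_B = 0.3611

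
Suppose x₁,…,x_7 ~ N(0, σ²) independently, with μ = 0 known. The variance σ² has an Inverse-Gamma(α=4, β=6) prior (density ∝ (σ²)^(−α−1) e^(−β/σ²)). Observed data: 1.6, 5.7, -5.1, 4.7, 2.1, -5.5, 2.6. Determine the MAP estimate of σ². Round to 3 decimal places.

σ̂²_MAP = 8.034

Sum of squared deviations about the known mean: SS = (1.6−0)² + (5.7−0)² + (-5.1−0)² + (4.7−0)² + (2.1−0)² + (-5.5−0)² + (2.6−0)² = 124.57.
The Normal likelihood contributes (σ²)^(−n/2) exp(−SS/(2σ²)), so the posterior is Inverse-Gamma(α + n/2, β + SS/2) = Inverse-Gamma(7.5, 68.285).
The mode of Inverse-Gamma(a, b) is b/(a+1) = 68.285/8.5 ≈ 8.034.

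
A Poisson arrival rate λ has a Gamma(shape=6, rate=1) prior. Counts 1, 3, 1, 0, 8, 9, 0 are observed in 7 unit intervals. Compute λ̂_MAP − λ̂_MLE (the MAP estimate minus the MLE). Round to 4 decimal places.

MAP − MLE = 0.2321

Σxᵢ = 22. Posterior is Gamma(28, 8); MAP = (28−1)/8 = 27/8 ≈ 3.37500.
MLE = x̄ = 22/7 ≈ 3.14286.
Difference = 27/8 − 22/7 = 13/56 ≈ 0.2321.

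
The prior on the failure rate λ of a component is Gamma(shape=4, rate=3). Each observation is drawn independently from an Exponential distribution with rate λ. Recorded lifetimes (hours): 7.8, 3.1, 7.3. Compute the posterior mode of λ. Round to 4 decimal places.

The Exponential(rate=λ) likelihood is ∝ λ^n e^(−λΣtᵢ). Here n = 3 and Σtᵢ = 7.8 + 3.1 + 7.3 = 18.2.
Posterior ∝ λ^3e^(−3λ) · λ^3e^(−18.2λ) = λ^6e^(−21.2λ), i.e. Gamma(7, 21.2).
Mode = (a−1)/b = 6/21.2 ≈ 0.2830.

λ̂_MAP = 0.2830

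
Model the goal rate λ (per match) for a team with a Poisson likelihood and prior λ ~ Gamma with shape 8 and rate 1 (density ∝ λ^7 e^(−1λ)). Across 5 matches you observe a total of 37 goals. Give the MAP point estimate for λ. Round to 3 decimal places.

Σxᵢ = 37, n = 5.
Posterior ∝ λ^7e^(−1λ) · λ^37e^(−5λ) = λ^44e^(−6λ), i.e. Gamma(shape=45, rate=6).
The mode of a Gamma(a, b) with a ≥ 1 (shape–rate) is (a−1)/b = 44/6 ≈ 7.333.

λ̂_MAP = 7.333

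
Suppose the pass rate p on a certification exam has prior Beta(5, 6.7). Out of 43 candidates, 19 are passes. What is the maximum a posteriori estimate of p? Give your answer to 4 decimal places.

p̂_MAP = 0.4364

Prior: Beta(5, 6.7).
Data: 19 successes in 43 trials. The binomial likelihood contributes p^19(1−p)^24, so the posterior is Beta(5+19, 6.7+24) = Beta(24, 30.7).
For Beta(a, b) with a, b > 1 the mode is (a−1)/(a+b−2) = 23/52.7 ≈ 0.4364.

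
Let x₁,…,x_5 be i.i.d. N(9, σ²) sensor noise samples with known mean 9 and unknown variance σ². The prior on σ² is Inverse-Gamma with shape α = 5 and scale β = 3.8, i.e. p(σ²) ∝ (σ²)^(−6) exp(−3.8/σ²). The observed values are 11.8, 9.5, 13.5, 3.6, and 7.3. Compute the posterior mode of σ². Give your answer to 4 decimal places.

Sum of squared deviations about the known mean: SS = (11.8−9)² + (9.5−9)² + (13.5−9)² + (3.6−9)² + (7.3−9)² = 60.39.
The Normal likelihood contributes (σ²)^(−n/2) exp(−SS/(2σ²)), so the posterior is Inverse-Gamma(α + n/2, β + SS/2) = Inverse-Gamma(7.5, 33.995).
The mode of Inverse-Gamma(a, b) is b/(a+1) = 33.995/8.5 ≈ 3.9994.

σ̂²_MAP = 3.9994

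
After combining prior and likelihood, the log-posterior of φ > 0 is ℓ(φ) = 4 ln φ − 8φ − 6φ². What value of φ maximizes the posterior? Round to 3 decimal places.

ℓ'(φ) = 4/φ − 8 − 12φ. Setting this to zero and multiplying by φ: 12φ² + 8φ − 4 = 0.
φ = (−8 + √(8² + 4·12·4)) / (2·12) = (−8 + √256) / 24 = (−8 + 16)/24 = 1/3.
ℓ''(φ) = −4/φ² − 12 < 0, confirming a maximum.

φ̂_MAP = 0.333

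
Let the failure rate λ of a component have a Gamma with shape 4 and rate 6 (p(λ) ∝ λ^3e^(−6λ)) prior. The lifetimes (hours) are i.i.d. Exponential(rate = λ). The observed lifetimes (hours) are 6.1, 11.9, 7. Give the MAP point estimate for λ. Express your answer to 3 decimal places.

The Exponential(rate=λ) likelihood is ∝ λ^n e^(−λΣtᵢ). Here n = 3 and Σtᵢ = 6.1 + 11.9 + 7 = 25.
Posterior ∝ λ^3e^(−6λ) · λ^3e^(−25λ) = λ^6e^(−31λ), i.e. Gamma(7, 31).
Mode = (a−1)/b = 6/31 ≈ 0.194.

λ̂_MAP = 0.194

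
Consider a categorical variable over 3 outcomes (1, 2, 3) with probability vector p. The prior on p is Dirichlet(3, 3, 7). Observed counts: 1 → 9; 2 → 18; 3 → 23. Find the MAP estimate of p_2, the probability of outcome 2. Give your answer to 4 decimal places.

MAP estimate: 0.3333

The posterior is Dirichlet(αᵢ + nᵢ) = Dirichlet(12, 21, 30).
For a Dirichlet(a₁,…,a_K) with all aᵢ > 1, the mode has j-th component (aⱼ − 1)/(Σaᵢ − K).
Here Σaᵢ = 63 and K = 3, so p_2 = (21 − 1)/(63 − 3) = 20/60 ≈ 0.3333.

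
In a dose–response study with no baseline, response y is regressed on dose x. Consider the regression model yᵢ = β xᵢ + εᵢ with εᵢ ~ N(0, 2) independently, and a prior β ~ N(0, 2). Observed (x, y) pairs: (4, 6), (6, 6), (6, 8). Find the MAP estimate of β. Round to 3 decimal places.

β̂_MAP = 1.213

log p(β | y) = −Σ(yᵢ − βxᵢ)²/(2·2) − β²/(2·2) + const.
Setting the derivative to zero: Σxᵢ(yᵢ − βxᵢ)/2 − β/2 = 0, so β = Σxᵢyᵢ / (Σxᵢ² + σ²/τ²).
Σxᵢyᵢ = 4·6 + 6·6 + 6·8 = 108; Σxᵢ² = 88; σ²/τ² = 1.
β̂_MAP = 108 / (88 + 1) = 108/89 ≈ 1.213.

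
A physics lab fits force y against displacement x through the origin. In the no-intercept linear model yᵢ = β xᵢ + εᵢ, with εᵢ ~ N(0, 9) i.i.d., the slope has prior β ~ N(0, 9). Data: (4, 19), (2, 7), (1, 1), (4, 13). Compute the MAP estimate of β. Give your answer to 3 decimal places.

β̂_MAP = 3.763

log p(β | y) = −Σ(yᵢ − βxᵢ)²/(2·9) − β²/(2·9) + const.
Setting the derivative to zero: Σxᵢ(yᵢ − βxᵢ)/9 − β/9 = 0, so β = Σxᵢyᵢ / (Σxᵢ² + σ²/τ²).
Σxᵢyᵢ = 4·19 + 2·7 + 1·1 + 4·13 = 143; Σxᵢ² = 37; σ²/τ² = 1.
β̂_MAP = 143 / (37 + 1) = 143/38 ≈ 3.763.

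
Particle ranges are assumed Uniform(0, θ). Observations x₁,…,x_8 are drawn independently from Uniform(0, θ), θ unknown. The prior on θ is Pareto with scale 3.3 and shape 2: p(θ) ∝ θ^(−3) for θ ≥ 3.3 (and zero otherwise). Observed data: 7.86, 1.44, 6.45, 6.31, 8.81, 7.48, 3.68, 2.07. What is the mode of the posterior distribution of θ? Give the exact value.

The Uniform(0, θ) likelihood is θ^(−n) for θ ≥ max(xᵢ), zero otherwise. Here max(xᵢ) = 8.81.
Posterior ∝ θ^(−3) · θ^(−8) = θ^(−11) on θ ≥ max(3.3, 8.81) = 8.81.
This density is strictly decreasing in θ, so the posterior mode lies at the lower boundary of the support.

θ̂_MAP = 8.81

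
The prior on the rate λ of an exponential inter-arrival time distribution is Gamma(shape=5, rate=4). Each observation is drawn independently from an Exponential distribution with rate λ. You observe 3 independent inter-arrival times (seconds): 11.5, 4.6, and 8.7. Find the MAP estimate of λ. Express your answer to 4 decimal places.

The Exponential(rate=λ) likelihood is ∝ λ^n e^(−λΣtᵢ). Here n = 3 and Σtᵢ = 11.5 + 4.6 + 8.7 = 24.8.
Posterior ∝ λ^4e^(−4λ) · λ^3e^(−24.8λ) = λ^7e^(−28.8λ), i.e. Gamma(8, 28.8).
Mode = (a−1)/b = 7/28.8 ≈ 0.2431.

λ̂_MAP = 0.2431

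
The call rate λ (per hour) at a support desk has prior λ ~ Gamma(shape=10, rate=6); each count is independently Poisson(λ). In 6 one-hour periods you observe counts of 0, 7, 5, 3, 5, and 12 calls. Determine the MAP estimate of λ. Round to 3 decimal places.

Σxᵢ = 0+7+5+3+5+12 = 32, with n = 6.
Posterior ∝ λ^9e^(−6λ) · λ^32e^(−6λ) = λ^41e^(−12λ), i.e. Gamma(shape=42, rate=12).
The mode of a Gamma(a, b) with a ≥ 1 (shape–rate) is (a−1)/b = 41/12 ≈ 3.417.

λ̂_MAP = 3.417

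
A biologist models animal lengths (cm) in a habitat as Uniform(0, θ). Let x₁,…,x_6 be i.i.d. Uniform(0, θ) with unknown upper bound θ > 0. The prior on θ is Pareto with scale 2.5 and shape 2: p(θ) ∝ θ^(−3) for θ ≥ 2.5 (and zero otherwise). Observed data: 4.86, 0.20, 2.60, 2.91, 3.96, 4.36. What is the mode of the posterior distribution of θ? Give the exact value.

θ̂_MAP = 4.86

The Uniform(0, θ) likelihood is θ^(−n) for θ ≥ max(xᵢ), zero otherwise. Here max(xᵢ) = 4.86.
Posterior ∝ θ^(−3) · θ^(−6) = θ^(−9) on θ ≥ max(2.5, 4.86) = 4.86.
This density is strictly decreasing in θ, so the posterior mode lies at the lower boundary of the support.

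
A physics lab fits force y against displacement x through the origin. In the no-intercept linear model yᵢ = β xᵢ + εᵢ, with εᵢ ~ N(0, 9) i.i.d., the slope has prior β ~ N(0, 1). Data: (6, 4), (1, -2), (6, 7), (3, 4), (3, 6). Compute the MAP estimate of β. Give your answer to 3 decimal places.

β̂_MAP = 0.940

log p(β | y) = −Σ(yᵢ − βxᵢ)²/(2·9) − β²/(2·1) + const.
Setting the derivative to zero: Σxᵢ(yᵢ − βxᵢ)/9 − β/1 = 0, so β = Σxᵢyᵢ / (Σxᵢ² + σ²/τ²).
Σxᵢyᵢ = 6·4 + 1·(-2) + 6·7 + 3·4 + 3·6 = 94; Σxᵢ² = 91; σ²/τ² = 9.
β̂_MAP = 94 / (91 + 9) = 94/100 ≈ 0.940.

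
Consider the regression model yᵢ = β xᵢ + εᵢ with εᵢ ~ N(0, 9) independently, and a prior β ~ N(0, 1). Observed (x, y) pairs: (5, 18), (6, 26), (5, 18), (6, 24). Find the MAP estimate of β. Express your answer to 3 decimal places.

log p(β | y) = −Σ(yᵢ − βxᵢ)²/(2·9) − β²/(2·1) + const.
Setting the derivative to zero: Σxᵢ(yᵢ − βxᵢ)/9 − β/1 = 0, so β = Σxᵢyᵢ / (Σxᵢ² + σ²/τ²).
Σxᵢyᵢ = 5·18 + 6·26 + 5·18 + 6·24 = 480; Σxᵢ² = 122; σ²/τ² = 9.
β̂_MAP = 480 / (122 + 9) = 480/131 ≈ 3.664.

β̂_MAP = 3.664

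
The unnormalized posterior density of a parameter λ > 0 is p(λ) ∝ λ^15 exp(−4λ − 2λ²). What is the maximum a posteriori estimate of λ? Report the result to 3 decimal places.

λ̂_MAP = 1.500

ℓ'(λ) = 15/λ − 4 − 4λ. Setting this to zero and multiplying by λ: 4λ² + 4λ − 15 = 0.
λ = (−4 + √(4² + 4·4·15)) / (2·4) = (−4 + √256) / 8 = (−4 + 16)/8 = 3/2.
ℓ''(λ) = −15/λ² − 4 < 0, confirming a maximum.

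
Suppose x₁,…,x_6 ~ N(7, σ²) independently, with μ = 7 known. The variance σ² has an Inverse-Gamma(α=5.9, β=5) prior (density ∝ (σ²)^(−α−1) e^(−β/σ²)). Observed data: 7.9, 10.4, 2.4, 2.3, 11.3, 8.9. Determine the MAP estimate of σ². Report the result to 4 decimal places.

σ̂²_MAP = 4.4303

Sum of squared deviations about the known mean: SS = (7.9−7)² + (10.4−7)² + (2.4−7)² + (2.3−7)² + (11.3−7)² + (8.9−7)² = 77.72.
The Normal likelihood contributes (σ²)^(−n/2) exp(−SS/(2σ²)), so the posterior is Inverse-Gamma(α + n/2, β + SS/2) = Inverse-Gamma(8.9, 43.86).
The mode of Inverse-Gamma(a, b) is b/(a+1) = 43.86/9.9 ≈ 4.4303.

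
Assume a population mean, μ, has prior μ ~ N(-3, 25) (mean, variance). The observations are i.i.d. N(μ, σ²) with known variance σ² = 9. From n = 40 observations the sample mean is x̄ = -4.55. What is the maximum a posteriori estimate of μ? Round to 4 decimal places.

n = 40, x̄ = -4.55.
For a Normal prior and Normal likelihood with known variance, the posterior is Normal; its mode equals its mean, the precision-weighted average.
Prior precision 1/σ₀² = 1/25 = 0.04; data precision n/σ² = 40/9.
μ̂ = (0.04·(-3) + (40/9)·(-4.55)) / (0.04 + 40/9) = (-4577/225)/(1009/225) = -4577/1009 ≈ -4.5362.

μ̂_MAP = -4.5362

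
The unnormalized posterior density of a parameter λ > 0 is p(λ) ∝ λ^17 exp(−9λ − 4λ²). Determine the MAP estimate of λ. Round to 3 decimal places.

ℓ'(λ) = 17/λ − 9 − 8λ. Setting this to zero and multiplying by λ: 8λ² + 9λ − 17 = 0.
λ = (−9 + √(9² + 4·8·17)) / (2·8) = (−9 + √625) / 16 = (−9 + 25)/16 = 1.
ℓ''(λ) = −17/λ² − 8 < 0, confirming a maximum.

λ̂_MAP = 1.000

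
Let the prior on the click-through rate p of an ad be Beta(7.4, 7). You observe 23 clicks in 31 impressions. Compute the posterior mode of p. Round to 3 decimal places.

p̂_MAP = 0.677

Prior: Beta(7.4, 7).
Data: 23 successes in 31 trials. The binomial likelihood contributes p^23(1−p)^8, so the posterior is Beta(7.4+23, 7+8) = Beta(30.4, 15).
For Beta(a, b) with a, b > 1 the mode is (a−1)/(a+b−2) = 29.4/43.4 ≈ 0.677.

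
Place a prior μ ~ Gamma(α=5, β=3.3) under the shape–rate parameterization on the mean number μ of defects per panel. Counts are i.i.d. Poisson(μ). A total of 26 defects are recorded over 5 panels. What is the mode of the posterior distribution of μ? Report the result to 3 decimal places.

μ̂_MAP = 3.614

Σxᵢ = 26, n = 5.
Posterior ∝ μ^4e^(−3.3μ) · μ^26e^(−5μ) = μ^30e^(−8.3μ), i.e. Gamma(shape=31, rate=8.3).
The mode of a Gamma(a, b) with a ≥ 1 (shape–rate) is (a−1)/b = 30/8.3 ≈ 3.614.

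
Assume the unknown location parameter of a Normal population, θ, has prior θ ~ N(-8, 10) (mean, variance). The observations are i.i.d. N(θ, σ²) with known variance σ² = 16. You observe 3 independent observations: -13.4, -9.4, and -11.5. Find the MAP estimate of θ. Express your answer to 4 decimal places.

θ̂_MAP = -10.2391

n = 3; x̄ = ((-13.4) + (-9.4) + (-11.5))/3 = -34.3/3 = -343/30 ≈ -11.4333.
For a Normal prior and Normal likelihood with known variance, the posterior is Normal; its mode equals its mean, the precision-weighted average.
Prior precision 1/σ₀² = 1/10 = 0.1; data precision n/σ² = 3/16 = 0.1875.
θ̂ = (0.1·(-8) + 0.1875·(-343/30)) / (0.1 + 0.1875) = (-2.94375)/0.2875 = -471/46 ≈ -10.2391.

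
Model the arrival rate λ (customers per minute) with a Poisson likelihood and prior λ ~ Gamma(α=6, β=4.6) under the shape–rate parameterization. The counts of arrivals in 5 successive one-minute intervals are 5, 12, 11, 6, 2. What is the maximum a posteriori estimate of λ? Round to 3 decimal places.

λ̂_MAP = 4.271

Σxᵢ = 5+12+11+6+2 = 36, with n = 5.
Posterior ∝ λ^5e^(−4.6λ) · λ^36e^(−5λ) = λ^41e^(−9.6λ), i.e. Gamma(shape=42, rate=9.6).
The mode of a Gamma(a, b) with a ≥ 1 (shape–rate) is (a−1)/b = 41/9.6 ≈ 4.271.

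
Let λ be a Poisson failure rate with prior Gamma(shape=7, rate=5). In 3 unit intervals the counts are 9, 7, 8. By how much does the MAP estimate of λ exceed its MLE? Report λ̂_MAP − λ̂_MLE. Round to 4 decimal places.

Σxᵢ = 24. Posterior is Gamma(31, 8); MAP = (31−1)/8 = 30/8 ≈ 3.75000.
MLE = x̄ = 24/3 ≈ 8.00000.
Difference = 30/8 − 24/3 = -17/4 ≈ -4.2500.

MAP − MLE = -4.2500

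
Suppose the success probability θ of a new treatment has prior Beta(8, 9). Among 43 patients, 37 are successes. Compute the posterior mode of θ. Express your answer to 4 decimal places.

θ̂_MAP = 0.7586

Prior: Beta(8, 9).
Data: 37 successes in 43 trials. The binomial likelihood contributes θ^37(1−θ)^6, so the posterior is Beta(8+37, 9+6) = Beta(45, 15).
For Beta(a, b) with a, b > 1 the mode is (a−1)/(a+b−2) = 44/58 ≈ 0.7586.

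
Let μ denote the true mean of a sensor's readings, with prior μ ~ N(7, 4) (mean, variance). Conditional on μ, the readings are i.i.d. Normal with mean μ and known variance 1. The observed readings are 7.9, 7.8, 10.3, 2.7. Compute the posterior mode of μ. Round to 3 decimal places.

μ̂_MAP = 7.165

n = 4; x̄ = (7.9 + 7.8 + 10.3 + 2.7)/4 = 28.7/4 = 7.175.
For a Normal prior and Normal likelihood with known variance, the posterior is Normal; its mode equals its mean, the precision-weighted average.
Prior precision 1/σ₀² = 1/4 = 0.25; data precision n/σ² = 4/1 = 4.
μ̂ = (0.25·7 + 4·7.175) / (0.25 + 4) = 30.45/4.25 = 609/85 ≈ 7.165.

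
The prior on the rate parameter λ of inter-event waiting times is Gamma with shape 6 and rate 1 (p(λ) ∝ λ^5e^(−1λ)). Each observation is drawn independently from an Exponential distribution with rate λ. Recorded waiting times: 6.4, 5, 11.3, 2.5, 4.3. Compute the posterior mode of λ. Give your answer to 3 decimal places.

λ̂_MAP = 0.328

The Exponential(rate=λ) likelihood is ∝ λ^n e^(−λΣtᵢ). Here n = 5 and Σtᵢ = 6.4 + 5 + 11.3 + 2.5 + 4.3 = 29.5.
Posterior ∝ λ^5e^(−1λ) · λ^5e^(−29.5λ) = λ^10e^(−30.5λ), i.e. Gamma(11, 30.5).
Mode = (a−1)/b = 10/30.5 ≈ 0.328.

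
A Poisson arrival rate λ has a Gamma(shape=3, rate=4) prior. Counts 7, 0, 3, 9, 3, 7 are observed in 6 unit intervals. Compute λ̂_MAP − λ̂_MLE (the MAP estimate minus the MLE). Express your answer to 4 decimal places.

Σxᵢ = 29. Posterior is Gamma(32, 10); MAP = (32−1)/10 = 31/10 ≈ 3.10000.
MLE = x̄ = 29/6 ≈ 4.83333.
Difference = 31/10 − 29/6 = -26/15 ≈ -1.7333.

MAP − MLE = -1.7333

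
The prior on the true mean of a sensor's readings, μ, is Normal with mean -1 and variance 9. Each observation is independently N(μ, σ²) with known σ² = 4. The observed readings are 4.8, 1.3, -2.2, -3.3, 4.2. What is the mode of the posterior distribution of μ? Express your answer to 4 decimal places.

n = 5; x̄ = (4.8 + 1.3 + (-2.2) + (-3.3) + 4.2)/5 = 4.8/5 = 0.96.
For a Normal prior and Normal likelihood with known variance, the posterior is Normal; its mode equals its mean, the precision-weighted average.
Prior precision 1/σ₀² = 1/9; data precision n/σ² = 5/4 = 1.25.
μ̂ = ((1/9)·(-1) + 1.25·0.96) / (1/9 + 1.25) = (49/45)/(49/36) = 0.8000.

μ̂_MAP = 0.8000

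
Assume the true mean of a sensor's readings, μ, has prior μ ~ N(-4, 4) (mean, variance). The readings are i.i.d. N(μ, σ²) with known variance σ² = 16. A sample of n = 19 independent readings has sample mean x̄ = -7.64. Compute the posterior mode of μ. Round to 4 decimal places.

μ̂_MAP = -7.0070

n = 19, x̄ = -7.64.
For a Normal prior and Normal likelihood with known variance, the posterior is Normal; its mode equals its mean, the precision-weighted average.
Prior precision 1/σ₀² = 1/4 = 0.25; data precision n/σ² = 19/16 = 1.1875.
μ̂ = (0.25·(-4) + 1.1875·(-7.64)) / (0.25 + 1.1875) = (-10.0725)/1.4375 = -4029/575 ≈ -7.0070.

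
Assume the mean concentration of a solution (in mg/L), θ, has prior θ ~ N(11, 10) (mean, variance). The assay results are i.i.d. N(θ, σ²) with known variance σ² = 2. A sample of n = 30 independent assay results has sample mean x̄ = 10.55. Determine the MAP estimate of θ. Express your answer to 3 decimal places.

θ̂_MAP = 10.553

n = 30, x̄ = 10.55.
For a Normal prior and Normal likelihood with known variance, the posterior is Normal; its mode equals its mean, the precision-weighted average.
Prior precision 1/σ₀² = 1/10 = 0.1; data precision n/σ² = 30/2 = 15.
θ̂ = (0.1·11 + 15·10.55) / (0.1 + 15) = 159.35/15.1 = 3187/302 ≈ 10.553.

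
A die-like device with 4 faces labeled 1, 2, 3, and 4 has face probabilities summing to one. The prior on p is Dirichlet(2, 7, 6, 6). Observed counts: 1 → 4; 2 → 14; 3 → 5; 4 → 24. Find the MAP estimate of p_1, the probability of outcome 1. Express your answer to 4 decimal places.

The posterior is Dirichlet(αᵢ + nᵢ) = Dirichlet(6, 21, 11, 30).
For a Dirichlet(a₁,…,a_K) with all aᵢ > 1, the mode has j-th component (aⱼ − 1)/(Σaᵢ − K).
Here Σaᵢ = 68 and K = 4, so p_1 = (6 − 1)/(68 − 4) = 5/64 ≈ 0.0781.

MAP estimate: 0.0781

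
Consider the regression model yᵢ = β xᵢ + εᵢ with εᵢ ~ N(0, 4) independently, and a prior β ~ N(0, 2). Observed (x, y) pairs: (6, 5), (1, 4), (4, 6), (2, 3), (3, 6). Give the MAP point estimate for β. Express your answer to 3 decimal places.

β̂_MAP = 1.206

log p(β | y) = −Σ(yᵢ − βxᵢ)²/(2·4) − β²/(2·2) + const.
Setting the derivative to zero: Σxᵢ(yᵢ − βxᵢ)/4 − β/2 = 0, so β = Σxᵢyᵢ / (Σxᵢ² + σ²/τ²).
Σxᵢyᵢ = 6·5 + 1·4 + 4·6 + 2·3 + 3·6 = 82; Σxᵢ² = 66; σ²/τ² = 2.
β̂_MAP = 82 / (66 + 2) = 82/68 ≈ 1.206.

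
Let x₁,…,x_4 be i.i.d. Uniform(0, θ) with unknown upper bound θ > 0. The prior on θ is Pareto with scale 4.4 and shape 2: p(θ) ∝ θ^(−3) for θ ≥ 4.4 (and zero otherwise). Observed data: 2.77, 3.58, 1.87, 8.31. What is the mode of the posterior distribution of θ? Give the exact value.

θ̂_MAP = 8.31

The Uniform(0, θ) likelihood is θ^(−n) for θ ≥ max(xᵢ), zero otherwise. Here max(xᵢ) = 8.31.
Posterior ∝ θ^(−3) · θ^(−4) = θ^(−7) on θ ≥ max(4.4, 8.31) = 8.31.
This density is strictly decreasing in θ, so the posterior mode lies at the lower boundary of the support.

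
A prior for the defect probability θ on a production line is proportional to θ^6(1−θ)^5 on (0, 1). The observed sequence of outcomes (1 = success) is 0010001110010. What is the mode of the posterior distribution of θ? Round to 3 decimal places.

θ̂_MAP = 0.458

The prior density ∝ θ^6(1−θ)^5 is the kernel of Beta(7, 6).
Data: 5 successes in 13 trials (from the sequence). The binomial likelihood contributes θ^5(1−θ)^8, so the posterior is Beta(7+5, 6+8) = Beta(12, 14).
For Beta(a, b) with a, b > 1 the mode is (a−1)/(a+b−2) = 11/24 ≈ 0.458.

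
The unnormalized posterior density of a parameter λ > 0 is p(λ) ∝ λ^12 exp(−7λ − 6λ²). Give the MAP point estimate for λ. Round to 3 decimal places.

λ̂_MAP = 0.750

ℓ'(λ) = 12/λ − 7 − 12λ. Setting this to zero and multiplying by λ: 12λ² + 7λ − 12 = 0.
λ = (−7 + √(7² + 4·12·12)) / (2·12) = (−7 + √625) / 24 = (−7 + 25)/24 = 3/4.
ℓ''(λ) = −12/λ² − 12 < 0, confirming a maximum.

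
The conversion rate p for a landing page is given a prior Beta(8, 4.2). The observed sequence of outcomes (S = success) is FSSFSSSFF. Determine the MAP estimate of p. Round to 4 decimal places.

p̂_MAP = 0.6250

Prior: Beta(8, 4.2).
Data: 5 successes in 9 trials (from the sequence). The binomial likelihood contributes p^5(1−p)^4, so the posterior is Beta(8+5, 4.2+4) = Beta(13, 8.2).
For Beta(a, b) with a, b > 1 the mode is (a−1)/(a+b−2) = 12/19.2 ≈ 0.6250.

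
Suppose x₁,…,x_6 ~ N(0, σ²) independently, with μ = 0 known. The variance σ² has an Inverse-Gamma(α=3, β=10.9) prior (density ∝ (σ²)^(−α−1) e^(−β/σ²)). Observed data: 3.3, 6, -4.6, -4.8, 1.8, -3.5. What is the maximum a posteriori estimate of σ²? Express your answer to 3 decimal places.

Sum of squared deviations about the known mean: SS = (3.3−0)² + (6−0)² + (-4.6−0)² + (-4.8−0)² + (1.8−0)² + (-3.5−0)² = 106.58.
The Normal likelihood contributes (σ²)^(−n/2) exp(−SS/(2σ²)), so the posterior is Inverse-Gamma(α + n/2, β + SS/2) = Inverse-Gamma(6, 64.19).
The mode of Inverse-Gamma(a, b) is b/(a+1) = 64.19/7 ≈ 9.170.

σ̂²_MAP = 9.170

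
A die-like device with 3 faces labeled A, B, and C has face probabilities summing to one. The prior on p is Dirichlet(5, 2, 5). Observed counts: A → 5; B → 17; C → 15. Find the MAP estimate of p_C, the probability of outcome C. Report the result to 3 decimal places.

The posterior is Dirichlet(αᵢ + nᵢ) = Dirichlet(10, 19, 20).
For a Dirichlet(a₁,…,a_K) with all aᵢ > 1, the mode has j-th component (aⱼ − 1)/(Σaᵢ − K).
Here Σaᵢ = 49 and K = 3, so p_C = (20 − 1)/(49 − 3) = 19/46 ≈ 0.413.

MAP estimate of p_C = 0.413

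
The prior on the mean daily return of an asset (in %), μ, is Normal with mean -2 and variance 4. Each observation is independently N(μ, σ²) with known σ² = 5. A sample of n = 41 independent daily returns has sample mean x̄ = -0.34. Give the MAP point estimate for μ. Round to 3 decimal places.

μ̂_MAP = -0.389

n = 41, x̄ = -0.34.
For a Normal prior and Normal likelihood with known variance, the posterior is Normal; its mode equals its mean, the precision-weighted average.
Prior precision 1/σ₀² = 1/4 = 0.25; data precision n/σ² = 41/5 = 8.2.
μ̂ = (0.25·(-2) + 8.2·(-0.34)) / (0.25 + 8.2) = (-3.288)/8.45 = -1644/4225 ≈ -0.389.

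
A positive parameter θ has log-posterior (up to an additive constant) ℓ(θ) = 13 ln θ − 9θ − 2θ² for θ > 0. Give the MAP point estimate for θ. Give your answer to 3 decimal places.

ℓ'(θ) = 13/θ − 9 − 4θ. Setting this to zero and multiplying by θ: 4θ² + 9θ − 13 = 0.
θ = (−9 + √(9² + 4·4·13)) / (2·4) = (−9 + √289) / 8 = (−9 + 17)/8 = 1.
ℓ''(θ) = −13/θ² − 4 < 0, confirming a maximum.

θ̂_MAP = 1.000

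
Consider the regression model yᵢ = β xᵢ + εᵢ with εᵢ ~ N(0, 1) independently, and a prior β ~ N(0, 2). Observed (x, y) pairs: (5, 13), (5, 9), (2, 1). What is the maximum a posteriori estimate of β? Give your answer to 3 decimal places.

log p(β | y) = −Σ(yᵢ − βxᵢ)²/(2·1) − β²/(2·2) + const.
Setting the derivative to zero: Σxᵢ(yᵢ − βxᵢ)/1 − β/2 = 0, so β = Σxᵢyᵢ / (Σxᵢ² + σ²/τ²).
Σxᵢyᵢ = 5·13 + 5·9 + 2·1 = 112; Σxᵢ² = 54; σ²/τ² = 0.5.
β̂_MAP = 112 / (54 + 0.5) = 112/54.5 ≈ 2.055.

β̂_MAP = 2.055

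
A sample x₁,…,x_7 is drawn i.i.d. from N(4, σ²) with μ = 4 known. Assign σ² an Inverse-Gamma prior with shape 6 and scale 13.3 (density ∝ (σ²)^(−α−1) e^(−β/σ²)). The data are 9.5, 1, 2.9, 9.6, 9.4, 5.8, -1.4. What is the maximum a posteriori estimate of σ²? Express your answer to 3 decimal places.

Sum of squared deviations about the known mean: SS = (9.5−4)² + (1−4)² + (2.9−4)² + (9.6−4)² + (9.4−4)² + (5.8−4)² + (-1.4−4)² = 133.38.
The Normal likelihood contributes (σ²)^(−n/2) exp(−SS/(2σ²)), so the posterior is Inverse-Gamma(α + n/2, β + SS/2) = Inverse-Gamma(9.5, 79.99).
The mode of Inverse-Gamma(a, b) is b/(a+1) = 79.99/10.5 ≈ 7.618.

σ̂²_MAP = 7.618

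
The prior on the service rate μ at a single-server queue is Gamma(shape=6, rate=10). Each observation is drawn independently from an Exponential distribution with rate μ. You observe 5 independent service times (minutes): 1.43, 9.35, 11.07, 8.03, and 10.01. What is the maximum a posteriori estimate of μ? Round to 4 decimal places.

The Exponential(rate=μ) likelihood is ∝ μ^n e^(−μΣtᵢ). Here n = 5 and Σtᵢ = 1.43 + 9.35 + 11.07 + 8.03 + 10.01 = 39.89.
Posterior ∝ μ^5e^(−10μ) · μ^5e^(−39.89μ) = μ^10e^(−49.89μ), i.e. Gamma(11, 49.89).
Mode = (a−1)/b = 10/49.89 ≈ 0.2004.

μ̂_MAP = 0.2004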